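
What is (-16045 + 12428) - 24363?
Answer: -27980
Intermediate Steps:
(-16045 + 12428) - 24363 = -3617 - 24363 = -27980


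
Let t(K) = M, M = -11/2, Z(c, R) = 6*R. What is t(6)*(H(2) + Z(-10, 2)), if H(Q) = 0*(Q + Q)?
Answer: -66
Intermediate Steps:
H(Q) = 0 (H(Q) = 0*(2*Q) = 0)
M = -11/2 (M = -11*1/2 = -11/2 ≈ -5.5000)
t(K) = -11/2
t(6)*(H(2) + Z(-10, 2)) = -11*(0 + 6*2)/2 = -11*(0 + 12)/2 = -11/2*12 = -66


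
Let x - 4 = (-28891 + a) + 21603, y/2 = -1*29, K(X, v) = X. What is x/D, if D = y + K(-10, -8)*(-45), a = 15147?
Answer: 7863/392 ≈ 20.059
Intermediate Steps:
y = -58 (y = 2*(-1*29) = 2*(-29) = -58)
D = 392 (D = -58 - 10*(-45) = -58 + 450 = 392)
x = 7863 (x = 4 + ((-28891 + 15147) + 21603) = 4 + (-13744 + 21603) = 4 + 7859 = 7863)
x/D = 7863/392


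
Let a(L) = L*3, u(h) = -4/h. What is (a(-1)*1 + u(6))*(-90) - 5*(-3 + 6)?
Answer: 315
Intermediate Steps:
a(L) = 3*L
(a(-1)*1 + u(6))*(-90) - 5*(-3 + 6) = ((3*(-1))*1 - 4/6)*(-90) - 5*(-3 + 6) = (-3*1 - 4*⅙)*(-90) - 5*3 = (-3 - ⅔)*(-90) - 15 = -11/3*(-90) - 15 = 330 - 15 = 315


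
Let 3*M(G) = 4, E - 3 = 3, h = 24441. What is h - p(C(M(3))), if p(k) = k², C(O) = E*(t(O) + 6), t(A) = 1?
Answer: 22677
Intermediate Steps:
E = 6 (E = 3 + 3 = 6)
M(G) = 4/3 (M(G) = (⅓)*4 = 4/3)
C(O) = 42 (C(O) = 6*(1 + 6) = 6*7 = 42)
h - p(C(M(3))) = 24441 - 1*42² = 24441 - 1*1764 = 24441 - 1764 = 22677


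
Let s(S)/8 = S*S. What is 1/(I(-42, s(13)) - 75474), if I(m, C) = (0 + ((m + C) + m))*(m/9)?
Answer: -3/244174 ≈ -1.2286e-5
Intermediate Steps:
s(S) = 8*S**2 (s(S) = 8*(S*S) = 8*S**2)
I(m, C) = m*(C + 2*m)/9 (I(m, C) = (0 + ((C + m) + m))*(m*(1/9)) = (0 + (C + 2*m))*(m/9) = (C + 2*m)*(m/9) = m*(C + 2*m)/9)
1/(I(-42, s(13)) - 75474) = 1/((1/9)*(-42)*(8*13**2 + 2*(-42)) - 75474) = 1/((1/9)*(-42)*(8*169 - 84) - 75474) = 1/((1/9)*(-42)*(1352 - 84) - 75474) = 1/((1/9)*(-42)*1268 - 75474) = 1/(-17752/3 - 75474) = 1/(-244174/3) = -3/244174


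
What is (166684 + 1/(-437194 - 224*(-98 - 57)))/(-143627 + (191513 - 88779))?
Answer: -67085976215/16458369282 ≈ -4.0761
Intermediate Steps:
(166684 + 1/(-437194 - 224*(-98 - 57)))/(-143627 + (191513 - 88779)) = (166684 + 1/(-437194 - 224*(-155)))/(-143627 + 102734) = (166684 + 1/(-437194 + 34720))/(-40893) = (166684 + 1/(-402474))*(-1/40893) = (166684 - 1/402474)*(-1/40893) = (67085976215/402474)*(-1/40893) = -67085976215/16458369282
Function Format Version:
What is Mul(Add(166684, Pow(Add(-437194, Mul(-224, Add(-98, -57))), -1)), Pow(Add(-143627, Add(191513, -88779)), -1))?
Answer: Rational(-67085976215, 16458369282) ≈ -4.0761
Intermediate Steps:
Mul(Add(166684, Pow(Add(-437194, Mul(-224, Add(-98, -57))), -1)), Pow(Add(-143627, Add(191513, -88779)), -1)) = Mul(Add(166684, Pow(Add(-437194, Mul(-224, -155)), -1)), Pow(Add(-143627, 102734), -1)) = Mul(Add(166684, Pow(Add(-437194, 34720), -1)), Pow(-40893, -1)) = Mul(Add(166684, Pow(-402474, -1)), Rational(-1, 40893)) = Mul(Add(166684, Rational(-1, 402474)), Rational(-1, 40893)) = Mul(Rational(67085976215, 402474), Rational(-1, 40893)) = Rational(-67085976215, 16458369282)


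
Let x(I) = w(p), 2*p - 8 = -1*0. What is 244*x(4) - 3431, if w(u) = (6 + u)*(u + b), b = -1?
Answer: 3889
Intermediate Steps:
p = 4 (p = 4 + (-1*0)/2 = 4 + (1/2)*0 = 4 + 0 = 4)
w(u) = (-1 + u)*(6 + u) (w(u) = (6 + u)*(u - 1) = (6 + u)*(-1 + u) = (-1 + u)*(6 + u))
x(I) = 30 (x(I) = -6 + 4**2 + 5*4 = -6 + 16 + 20 = 30)
244*x(4) - 3431 = 244*30 - 3431 = 7320 - 3431 = 3889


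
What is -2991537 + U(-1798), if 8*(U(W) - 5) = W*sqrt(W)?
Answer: -2991532 - 899*I*sqrt(1798)/4 ≈ -2.9915e+6 - 9530.0*I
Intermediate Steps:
U(W) = 5 + W**(3/2)/8 (U(W) = 5 + (W*sqrt(W))/8 = 5 + W**(3/2)/8)
-2991537 + U(-1798) = -2991537 + (5 + (-1798)**(3/2)/8) = -2991537 + (5 + (-1798*I*sqrt(1798))/8) = -2991537 + (5 - 899*I*sqrt(1798)/4) = -2991532 - 899*I*sqrt(1798)/4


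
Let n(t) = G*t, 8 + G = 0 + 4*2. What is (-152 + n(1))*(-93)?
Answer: 14136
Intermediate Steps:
G = 0 (G = -8 + (0 + 4*2) = -8 + (0 + 8) = -8 + 8 = 0)
n(t) = 0 (n(t) = 0*t = 0)
(-152 + n(1))*(-93) = (-152 + 0)*(-93) = -152*(-93) = 14136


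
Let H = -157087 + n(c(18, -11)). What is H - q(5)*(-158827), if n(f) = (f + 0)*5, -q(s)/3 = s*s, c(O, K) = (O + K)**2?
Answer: -12068867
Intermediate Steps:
c(O, K) = (K + O)**2
q(s) = -3*s**2 (q(s) = -3*s*s = -3*s**2)
n(f) = 5*f (n(f) = f*5 = 5*f)
H = -156842 (H = -157087 + 5*(-11 + 18)**2 = -157087 + 5*7**2 = -157087 + 5*49 = -157087 + 245 = -156842)
H - q(5)*(-158827) = -156842 - (-3*5**2)*(-158827) = -156842 - (-3*25)*(-158827) = -156842 - (-75)*(-158827) = -156842 - 1*11912025 = -156842 - 11912025 = -12068867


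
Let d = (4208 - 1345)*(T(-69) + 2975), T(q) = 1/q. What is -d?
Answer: -587699462/69 ≈ -8.5174e+6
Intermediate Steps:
d = 587699462/69 (d = (4208 - 1345)*(1/(-69) + 2975) = 2863*(-1/69 + 2975) = 2863*(205274/69) = 587699462/69 ≈ 8.5174e+6)
-d = -1*587699462/69 = -587699462/69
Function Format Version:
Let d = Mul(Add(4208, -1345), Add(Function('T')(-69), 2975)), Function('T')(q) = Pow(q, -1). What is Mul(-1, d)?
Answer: Rational(-587699462, 69) ≈ -8.5174e+6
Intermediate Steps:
d = Rational(587699462, 69) (d = Mul(Add(4208, -1345), Add(Pow(-69, -1), 2975)) = Mul(2863, Add(Rational(-1, 69), 2975)) = Mul(2863, Rational(205274, 69)) = Rational(587699462, 69) ≈ 8.5174e+6)
Mul(-1, d) = Mul(-1, Rational(587699462, 69)) = Rational(-587699462, 69)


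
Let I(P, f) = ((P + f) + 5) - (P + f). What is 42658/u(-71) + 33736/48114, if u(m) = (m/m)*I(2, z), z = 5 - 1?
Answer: 1026307846/120285 ≈ 8532.3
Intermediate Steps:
z = 4
I(P, f) = 5 (I(P, f) = (5 + P + f) + (-P - f) = 5)
u(m) = 5 (u(m) = (m/m)*5 = 1*5 = 5)
42658/u(-71) + 33736/48114 = 42658/5 + 33736/48114 = 42658*(1/5) + 33736*(1/48114) = 42658/5 + 16868/24057 = 1026307846/120285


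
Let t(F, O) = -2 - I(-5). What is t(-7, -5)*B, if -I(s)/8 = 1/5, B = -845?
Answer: 338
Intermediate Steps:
I(s) = -8/5
t(F, O) = -2/5 (t(F, O) = -2 - 1*(-8/5) = -2 + 8/5 = -2/5)
t(-7, -5)*B = -2/5*(-845) = 338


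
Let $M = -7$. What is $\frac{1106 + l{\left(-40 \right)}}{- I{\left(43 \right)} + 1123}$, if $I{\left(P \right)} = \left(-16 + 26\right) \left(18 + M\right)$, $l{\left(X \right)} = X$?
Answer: $\frac{1066}{1013} \approx 1.0523$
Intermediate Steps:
$I{\left(P \right)} = 110$ ($I{\left(P \right)} = \left(-16 + 26\right) \left(18 - 7\right) = 10 \cdot 11 = 110$)
$\frac{1106 + l{\left(-40 \right)}}{- I{\left(43 \right)} + 1123} = \frac{1106 - 40}{\left(-1\right) 110 + 1123} = \frac{1066}{-110 + 1123} = \frac{1066}{1013}$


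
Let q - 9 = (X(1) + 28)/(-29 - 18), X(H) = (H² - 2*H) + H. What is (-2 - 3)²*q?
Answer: 9875/47 ≈ 210.11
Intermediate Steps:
X(H) = H² - H
q = 395/47 (q = 9 + (1*(-1 + 1) + 28)/(-29 - 18) = 9 + (1*0 + 28)/(-47) = 9 + (0 + 28)*(-1/47) = 9 + 28*(-1/47) = 9 - 28/47 = 395/47 ≈ 8.4043)
(-2 - 3)²*q = (-2 - 3)²*(395/47) = (-5)²*(395/47) = 25*(395/47) = 9875/47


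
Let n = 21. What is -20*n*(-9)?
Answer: 3780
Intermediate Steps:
-20*n*(-9) = -20*21*(-9) = -420*(-9) = -1*(-3780) = 3780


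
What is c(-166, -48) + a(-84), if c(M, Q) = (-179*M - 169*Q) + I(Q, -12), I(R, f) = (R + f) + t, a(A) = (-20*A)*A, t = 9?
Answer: -103345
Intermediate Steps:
a(A) = -20*A²
I(R, f) = 9 + R + f (I(R, f) = (R + f) + 9 = 9 + R + f)
c(M, Q) = -3 - 179*M - 168*Q (c(M, Q) = (-179*M - 169*Q) + (9 + Q - 12) = (-179*M - 169*Q) + (-3 + Q) = -3 - 179*M - 168*Q)
c(-166, -48) + a(-84) = (-3 - 179*(-166) - 168*(-48)) - 20*(-84)² = (-3 + 29714 + 8064) - 20*7056 = 37775 - 141120 = -103345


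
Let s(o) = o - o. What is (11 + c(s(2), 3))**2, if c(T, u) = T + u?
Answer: 196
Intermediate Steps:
s(o) = 0
(11 + c(s(2), 3))**2 = (11 + (0 + 3))**2 = (11 + 3)**2 = 14**2 = 196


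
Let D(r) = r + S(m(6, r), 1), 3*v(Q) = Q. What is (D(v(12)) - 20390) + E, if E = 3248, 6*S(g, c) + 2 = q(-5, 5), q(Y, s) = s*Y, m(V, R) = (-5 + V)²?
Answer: -34285/2 ≈ -17143.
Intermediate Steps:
q(Y, s) = Y*s
S(g, c) = -9/2 (S(g, c) = -⅓ + (-5*5)/6 = -⅓ + (⅙)*(-25) = -⅓ - 25/6 = -9/2)
v(Q) = Q/3
D(r) = -9/2 + r (D(r) = r - 9/2 = -9/2 + r)
(D(v(12)) - 20390) + E = ((-9/2 + (⅓)*12) - 20390) + 3248 = ((-9/2 + 4) - 20390) + 3248 = (-½ - 20390) + 3248 = -40781/2 + 3248 = -34285/2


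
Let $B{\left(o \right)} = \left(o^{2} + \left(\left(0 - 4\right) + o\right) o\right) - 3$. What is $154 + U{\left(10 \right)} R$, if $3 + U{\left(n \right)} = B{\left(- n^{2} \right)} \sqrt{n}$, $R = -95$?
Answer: $439 - 1937715 \sqrt{10} \approx -6.1272 \cdot 10^{6}$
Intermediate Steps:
$B{\left(o \right)} = -3 + o^{2} + o \left(-4 + o\right)$ ($B{\left(o \right)} = \left(o^{2} + \left(-4 + o\right) o\right) - 3 = \left(o^{2} + o \left(-4 + o\right)\right) - 3 = -3 + o^{2} + o \left(-4 + o\right)$)
$U{\left(n \right)} = -3 + \sqrt{n} \left(-3 + 2 n^{4} + 4 n^{2}\right)$ ($U{\left(n \right)} = -3 + \left(-3 - 4 \left(- n^{2}\right) + 2 \left(- n^{2}\right)^{2}\right) \sqrt{n} = -3 + \left(-3 + 4 n^{2} + 2 n^{4}\right) \sqrt{n} = -3 + \left(-3 + 2 n^{4} + 4 n^{2}\right) \sqrt{n} = -3 + \sqrt{n} \left(-3 + 2 n^{4} + 4 n^{2}\right)$)
$154 + U{\left(10 \right)} R = 154 + \left(-3 + \sqrt{10} \left(-3 + 2 \cdot 10^{4} + 4 \cdot 10^{2}\right)\right) \left(-95\right) = 154 + \left(-3 + \sqrt{10} \left(-3 + 2 \cdot 10000 + 4 \cdot 100\right)\right) \left(-95\right) = 154 + \left(-3 + \sqrt{10} \left(-3 + 20000 + 400\right)\right) \left(-95\right) = 154 + \left(-3 + \sqrt{10} \cdot 20397\right) \left(-95\right) = 154 + \left(-3 + 20397 \sqrt{10}\right) \left(-95\right) = 154 + \left(285 - 1937715 \sqrt{10}\right) = 439 - 1937715 \sqrt{10}$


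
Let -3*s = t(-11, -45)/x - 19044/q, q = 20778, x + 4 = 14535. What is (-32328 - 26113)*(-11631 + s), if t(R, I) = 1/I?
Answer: 4617480279031306892/6793315155 ≈ 6.7971e+8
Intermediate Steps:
x = 14531 (x = -4 + 14535 = 14531)
s = 2075466193/6793315155 (s = -(1/(-45*14531) - 19044/20778)/3 = -(-1/45*1/14531 - 19044*1/20778)/3 = -(-1/653895 - 3174/3463)/3 = -⅓*(-2075466193/2264438385) = 2075466193/6793315155 ≈ 0.30552)
(-32328 - 26113)*(-11631 + s) = (-32328 - 26113)*(-11631 + 2075466193/6793315155) = -58441*(-79010973101612/6793315155) = 4617480279031306892/6793315155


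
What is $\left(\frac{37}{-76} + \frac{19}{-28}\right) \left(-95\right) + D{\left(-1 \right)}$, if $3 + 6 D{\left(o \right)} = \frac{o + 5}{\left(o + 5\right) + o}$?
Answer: $\frac{13915}{126} \approx 110.44$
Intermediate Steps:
$D{\left(o \right)} = - \frac{1}{2} + \frac{5 + o}{6 \left(5 + 2 o\right)}$ ($D{\left(o \right)} = - \frac{1}{2} + \frac{\left(o + 5\right) \frac{1}{\left(o + 5\right) + o}}{6} = - \frac{1}{2} + \frac{\left(5 + o\right) \frac{1}{\left(5 + o\right) + o}}{6} = - \frac{1}{2} + \frac{\left(5 + o\right) \frac{1}{5 + 2 o}}{6} = - \frac{1}{2} + \frac{\frac{1}{5 + 2 o} \left(5 + o\right)}{6} = - \frac{1}{2} + \frac{5 + o}{6 \left(5 + 2 o\right)}$)
$\left(\frac{37}{-76} + \frac{19}{-28}\right) \left(-95\right) + D{\left(-1 \right)} = \left(\frac{37}{-76} + \frac{19}{-28}\right) \left(-95\right) + \frac{5 \left(-2 - -1\right)}{6 \left(5 + 2 \left(-1\right)\right)} = \left(37 \left(- \frac{1}{76}\right) + 19 \left(- \frac{1}{28}\right)\right) \left(-95\right) + \frac{5 \left(-2 + 1\right)}{6 \left(5 - 2\right)} = \left(- \frac{37}{76} - \frac{19}{28}\right) \left(-95\right) + \frac{5}{6} \cdot \frac{1}{3} \left(-1\right) = \left(- \frac{155}{133}\right) \left(-95\right) + \frac{5}{6} \cdot \frac{1}{3} \left(-1\right) = \frac{775}{7} - \frac{5}{18} = \frac{13915}{126}$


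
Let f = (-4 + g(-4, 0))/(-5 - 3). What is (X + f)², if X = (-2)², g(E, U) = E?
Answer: 25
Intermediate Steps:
f = 1 (f = (-4 - 4)/(-5 - 3) = -8/(-8) = -8*(-⅛) = 1)
X = 4
(X + f)² = (4 + 1)² = 5² = 25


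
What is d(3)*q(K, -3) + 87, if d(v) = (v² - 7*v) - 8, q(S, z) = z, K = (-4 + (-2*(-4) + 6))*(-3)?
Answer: 147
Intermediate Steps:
K = -30 (K = (-4 + (8 + 6))*(-3) = (-4 + 14)*(-3) = 10*(-3) = -30)
d(v) = -8 + v² - 7*v
d(3)*q(K, -3) + 87 = (-8 + 3² - 7*3)*(-3) + 87 = (-8 + 9 - 21)*(-3) + 87 = -20*(-3) + 87 = 60 + 87 = 147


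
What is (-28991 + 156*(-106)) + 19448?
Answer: -26079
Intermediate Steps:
(-28991 + 156*(-106)) + 19448 = (-28991 - 16536) + 19448 = -45527 + 19448 = -26079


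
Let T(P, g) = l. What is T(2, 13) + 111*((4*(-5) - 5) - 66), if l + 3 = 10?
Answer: -10094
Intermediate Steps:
l = 7 (l = -3 + 10 = 7)
T(P, g) = 7
T(2, 13) + 111*((4*(-5) - 5) - 66) = 7 + 111*((4*(-5) - 5) - 66) = 7 + 111*((-20 - 5) - 66) = 7 + 111*(-25 - 66) = 7 + 111*(-91) = 7 - 10101 = -10094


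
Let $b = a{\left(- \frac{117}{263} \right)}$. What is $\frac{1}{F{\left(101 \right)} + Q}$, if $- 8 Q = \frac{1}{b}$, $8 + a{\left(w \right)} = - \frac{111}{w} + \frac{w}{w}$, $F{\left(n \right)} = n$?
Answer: $\frac{75664}{7642025} \approx 0.009901$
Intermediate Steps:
$a{\left(w \right)} = -7 - \frac{111}{w}$ ($a{\left(w \right)} = -8 - \left(\frac{111}{w} - \frac{w}{w}\right) = -8 + \left(- \frac{111}{w} + 1\right) = -8 + \left(1 - \frac{111}{w}\right) = -7 - \frac{111}{w}$)
$b = \frac{9458}{39}$ ($b = -7 - \frac{111}{\left(-117\right) \frac{1}{263}} = -7 - \frac{111}{- \frac{117}{263}} = -7 - - \frac{9731}{39} = -7 + \frac{9731}{39} = \frac{9458}{39} \approx 242.51$)
$Q = - \frac{39}{75664}$ ($Q = - \frac{1}{8 \cdot \frac{9458}{39}} = \left(- \frac{1}{8}\right) \frac{39}{9458} = - \frac{39}{75664} \approx -0.00051544$)
$\frac{1}{F{\left(101 \right)} + Q} = \frac{1}{101 - \frac{39}{75664}} = \frac{1}{\frac{7642025}{75664}} = \frac{75664}{7642025}$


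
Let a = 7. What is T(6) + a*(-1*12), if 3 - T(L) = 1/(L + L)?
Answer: -973/12 ≈ -81.083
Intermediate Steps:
T(L) = 3 - 1/(2*L) (T(L) = 3 - 1/(L + L) = 3 - 1/(2*L))
T(6) + a*(-1*12) = (3 - 1/2/6) + 7*(-1*12) = (3 - 1/2*1/6) + 7*(-12) = (3 - 1/12) - 84 = 35/12 - 84 = -973/12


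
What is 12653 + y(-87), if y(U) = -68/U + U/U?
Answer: 1100966/87 ≈ 12655.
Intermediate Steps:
y(U) = 1 - 68/U (y(U) = -68/U + 1 = 1 - 68/U)
12653 + y(-87) = 12653 + (-68 - 87)/(-87) = 12653 - 1/87*(-155) = 12653 + 155/87 = 1100966/87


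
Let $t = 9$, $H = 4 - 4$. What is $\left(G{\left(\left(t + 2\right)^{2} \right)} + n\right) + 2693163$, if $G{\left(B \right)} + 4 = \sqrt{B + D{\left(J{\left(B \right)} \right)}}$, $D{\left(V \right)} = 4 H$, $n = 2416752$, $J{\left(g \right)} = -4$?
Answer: $5109922$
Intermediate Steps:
$H = 0$
$D{\left(V \right)} = 0$ ($D{\left(V \right)} = 4 \cdot 0 = 0$)
$G{\left(B \right)} = -4 + \sqrt{B}$ ($G{\left(B \right)} = -4 + \sqrt{B + 0} = -4 + \sqrt{B}$)
$\left(G{\left(\left(t + 2\right)^{2} \right)} + n\right) + 2693163 = \left(\left(-4 + \sqrt{\left(9 + 2\right)^{2}}\right) + 2416752\right) + 2693163 = \left(\left(-4 + \sqrt{11^{2}}\right) + 2416752\right) + 2693163 = \left(\left(-4 + \sqrt{121}\right) + 2416752\right) + 2693163 = \left(\left(-4 + 11\right) + 2416752\right) + 2693163 = \left(7 + 2416752\right) + 2693163 = 2416759 + 2693163 = 5109922$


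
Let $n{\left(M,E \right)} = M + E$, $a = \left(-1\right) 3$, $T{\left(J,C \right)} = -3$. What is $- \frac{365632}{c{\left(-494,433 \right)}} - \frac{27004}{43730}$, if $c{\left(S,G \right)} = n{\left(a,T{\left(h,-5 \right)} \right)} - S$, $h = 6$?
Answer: $- \frac{1000141582}{1333765} \approx -749.86$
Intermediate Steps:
$a = -3$
$n{\left(M,E \right)} = E + M$
$c{\left(S,G \right)} = -6 - S$ ($c{\left(S,G \right)} = \left(-3 - 3\right) - S = -6 - S$)
$- \frac{365632}{c{\left(-494,433 \right)}} - \frac{27004}{43730} = - \frac{365632}{-6 - -494} - \frac{27004}{43730} = - \frac{365632}{-6 + 494} - \frac{13502}{21865} = - \frac{365632}{488} - \frac{13502}{21865} = \left(-365632\right) \frac{1}{488} - \frac{13502}{21865} = - \frac{45704}{61} - \frac{13502}{21865} = - \frac{1000141582}{1333765}$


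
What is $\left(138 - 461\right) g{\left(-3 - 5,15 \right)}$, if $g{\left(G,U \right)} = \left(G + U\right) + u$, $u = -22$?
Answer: $4845$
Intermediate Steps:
$g{\left(G,U \right)} = -22 + G + U$ ($g{\left(G,U \right)} = \left(G + U\right) - 22 = -22 + G + U$)
$\left(138 - 461\right) g{\left(-3 - 5,15 \right)} = \left(138 - 461\right) \left(-22 - 8 + 15\right) = - 323 \left(-22 - 8 + 15\right) = \left(-323\right) \left(-15\right) = 4845$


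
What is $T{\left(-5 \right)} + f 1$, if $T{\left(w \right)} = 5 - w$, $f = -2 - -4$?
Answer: $12$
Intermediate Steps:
$f = 2$ ($f = -2 + 4 = 2$)
$T{\left(-5 \right)} + f 1 = \left(5 - -5\right) + 2 \cdot 1 = \left(5 + 5\right) + 2 = 10 + 2 = 12$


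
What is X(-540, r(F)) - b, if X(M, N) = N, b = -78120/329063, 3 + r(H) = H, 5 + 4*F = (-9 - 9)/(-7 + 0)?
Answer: -4435429/1316252 ≈ -3.3697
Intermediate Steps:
F = -17/28 (F = -5/4 + ((-9 - 9)/(-7 + 0))/4 = -5/4 + (-18/(-7))/4 = -5/4 + (-18*(-⅐))/4 = -5/4 + (¼)*(18/7) = -5/4 + 9/14 = -17/28 ≈ -0.60714)
r(H) = -3 + H
b = -11160/47009 (b = -78120*1/329063 = -11160/47009 ≈ -0.23740)
X(-540, r(F)) - b = (-3 - 17/28) - 1*(-11160/47009) = -101/28 + 11160/47009 = -4435429/1316252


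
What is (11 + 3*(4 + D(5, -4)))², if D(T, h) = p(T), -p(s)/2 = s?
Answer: 49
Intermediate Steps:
p(s) = -2*s
D(T, h) = -2*T
(11 + 3*(4 + D(5, -4)))² = (11 + 3*(4 - 2*5))² = (11 + 3*(4 - 10))² = (11 + 3*(-6))² = (11 - 18)² = (-7)² = 49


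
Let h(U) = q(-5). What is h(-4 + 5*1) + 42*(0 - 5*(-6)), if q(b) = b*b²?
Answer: 1135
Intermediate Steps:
q(b) = b³
h(U) = -125 (h(U) = (-5)³ = -125)
h(-4 + 5*1) + 42*(0 - 5*(-6)) = -125 + 42*(0 - 5*(-6)) = -125 + 42*(0 + 30) = -125 + 42*30 = -125 + 1260 = 1135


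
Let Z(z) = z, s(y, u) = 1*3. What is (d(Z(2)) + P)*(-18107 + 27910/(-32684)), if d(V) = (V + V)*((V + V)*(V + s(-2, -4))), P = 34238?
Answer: -5077666382291/8171 ≈ -6.2143e+8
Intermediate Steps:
s(y, u) = 3
d(V) = 4*V²*(3 + V) (d(V) = (V + V)*((V + V)*(V + 3)) = (2*V)*((2*V)*(3 + V)) = (2*V)*(2*V*(3 + V)) = 4*V²*(3 + V))
(d(Z(2)) + P)*(-18107 + 27910/(-32684)) = (4*2²*(3 + 2) + 34238)*(-18107 + 27910/(-32684)) = (4*4*5 + 34238)*(-18107 + 27910*(-1/32684)) = (80 + 34238)*(-18107 - 13955/16342) = 34318*(-295918549/16342) = -5077666382291/8171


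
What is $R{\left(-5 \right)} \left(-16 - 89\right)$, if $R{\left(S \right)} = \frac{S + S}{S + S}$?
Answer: $-105$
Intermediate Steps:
$R{\left(S \right)} = 1$ ($R{\left(S \right)} = \frac{2 S}{2 S} = 2 S \frac{1}{2 S} = 1$)
$R{\left(-5 \right)} \left(-16 - 89\right) = 1 \left(-16 - 89\right) = 1 \left(-105\right) = -105$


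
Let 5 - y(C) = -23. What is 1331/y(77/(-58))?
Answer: 1331/28 ≈ 47.536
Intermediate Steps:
y(C) = 28 (y(C) = 5 - 1*(-23) = 5 + 23 = 28)
1331/y(77/(-58)) = 1331/28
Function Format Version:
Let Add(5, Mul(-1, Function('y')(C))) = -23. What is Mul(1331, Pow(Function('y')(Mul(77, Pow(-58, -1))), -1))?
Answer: Rational(1331, 28) ≈ 47.536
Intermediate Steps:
Function('y')(C) = 28 (Function('y')(C) = Add(5, Mul(-1, -23)) = Add(5, 23) = 28)
Mul(1331, Pow(Function('y')(Mul(77, Pow(-58, -1))), -1)) = Mul(1331, Pow(28, -1)) = Mul(1331, Rational(1, 28)) = Rational(1331, 28)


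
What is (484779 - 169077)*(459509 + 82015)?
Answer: 170960209848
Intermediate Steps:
(484779 - 169077)*(459509 + 82015) = 315702*541524 = 170960209848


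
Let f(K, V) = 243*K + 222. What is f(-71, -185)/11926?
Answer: -17031/11926 ≈ -1.4281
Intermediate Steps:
f(K, V) = 222 + 243*K
f(-71, -185)/11926 = (222 + 243*(-71))/11926 = (222 - 17253)*(1/11926) = -17031*1/11926 = -17031/11926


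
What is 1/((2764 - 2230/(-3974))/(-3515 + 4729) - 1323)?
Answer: -2412218/3185871231 ≈ -0.00075716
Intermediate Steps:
1/((2764 - 2230/(-3974))/(-3515 + 4729) - 1323) = 1/((2764 - 2230*(-1/3974))/1214 - 1323) = 1/((2764 + 1115/1987)*(1/1214) - 1323) = 1/((5493183/1987)*(1/1214) - 1323) = 1/(5493183/2412218 - 1323) = 1/(-3185871231/2412218) = -2412218/3185871231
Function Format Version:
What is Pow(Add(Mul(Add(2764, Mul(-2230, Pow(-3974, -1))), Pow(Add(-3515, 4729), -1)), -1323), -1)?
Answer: Rational(-2412218, 3185871231) ≈ -0.00075716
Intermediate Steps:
Pow(Add(Mul(Add(2764, Mul(-2230, Pow(-3974, -1))), Pow(Add(-3515, 4729), -1)), -1323), -1) = Pow(Add(Mul(Add(2764, Mul(-2230, Rational(-1, 3974))), Pow(1214, -1)), -1323), -1) = Pow(Add(Mul(Add(2764, Rational(1115, 1987)), Rational(1, 1214)), -1323), -1) = Pow(Add(Mul(Rational(5493183, 1987), Rational(1, 1214)), -1323), -1) = Pow(Add(Rational(5493183, 2412218), -1323), -1) = Pow(Rational(-3185871231, 2412218), -1) = Rational(-2412218, 3185871231)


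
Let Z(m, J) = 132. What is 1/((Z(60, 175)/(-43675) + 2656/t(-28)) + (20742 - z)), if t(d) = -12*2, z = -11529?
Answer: 131025/4213807279 ≈ 3.1094e-5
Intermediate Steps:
t(d) = -24
1/((Z(60, 175)/(-43675) + 2656/t(-28)) + (20742 - z)) = 1/((132/(-43675) + 2656/(-24)) + (20742 - 1*(-11529))) = 1/((132*(-1/43675) + 2656*(-1/24)) + (20742 + 11529)) = 1/((-132/43675 - 332/3) + 32271) = 1/(-14500496/131025 + 32271) = 1/(4213807279/131025) = 131025/4213807279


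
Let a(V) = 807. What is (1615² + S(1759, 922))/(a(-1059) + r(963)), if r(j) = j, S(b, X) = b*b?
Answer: 2851153/885 ≈ 3221.6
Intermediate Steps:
S(b, X) = b²
(1615² + S(1759, 922))/(a(-1059) + r(963)) = (1615² + 1759²)/(807 + 963) = (2608225 + 3094081)/1770 = 5702306*(1/1770) = 2851153/885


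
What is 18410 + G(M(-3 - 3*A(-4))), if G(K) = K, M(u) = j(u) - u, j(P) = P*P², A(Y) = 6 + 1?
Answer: 4610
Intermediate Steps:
A(Y) = 7
j(P) = P³
M(u) = u³ - u
18410 + G(M(-3 - 3*A(-4))) = 18410 + ((-3 - 3*7)³ - (-3 - 3*7)) = 18410 + ((-3 - 21)³ - (-3 - 21)) = 18410 + ((-24)³ - 1*(-24)) = 18410 + (-13824 + 24) = 18410 - 13800 = 4610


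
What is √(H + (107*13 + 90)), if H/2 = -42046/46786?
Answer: √809467674891/23393 ≈ 38.460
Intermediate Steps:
H = -42046/23393 (H = 2*(-42046/46786) = 2*(-42046*1/46786) = 2*(-21023/23393) = -42046/23393 ≈ -1.7974)
√(H + (107*13 + 90)) = √(-42046/23393 + (107*13 + 90)) = √(-42046/23393 + (1391 + 90)) = √(-42046/23393 + 1481) = √(34602987/23393) = √809467674891/23393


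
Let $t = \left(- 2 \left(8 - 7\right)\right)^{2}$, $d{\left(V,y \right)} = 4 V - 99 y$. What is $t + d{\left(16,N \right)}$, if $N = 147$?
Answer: $-14485$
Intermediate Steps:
$d{\left(V,y \right)} = - 99 y + 4 V$
$t = 4$ ($t = \left(\left(-2\right) 1\right)^{2} = \left(-2\right)^{2} = 4$)
$t + d{\left(16,N \right)} = 4 + \left(\left(-99\right) 147 + 4 \cdot 16\right) = 4 + \left(-14553 + 64\right) = 4 - 14489 = -14485$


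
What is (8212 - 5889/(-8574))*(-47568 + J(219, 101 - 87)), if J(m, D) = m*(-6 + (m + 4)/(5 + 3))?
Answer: -8032516115121/22864 ≈ -3.5132e+8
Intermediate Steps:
J(m, D) = m*(-11/2 + m/8) (J(m, D) = m*(-6 + (4 + m)/8) = m*(-6 + (4 + m)*(⅛)) = m*(-6 + (½ + m/8)) = m*(-11/2 + m/8))
(8212 - 5889/(-8574))*(-47568 + J(219, 101 - 87)) = (8212 - 5889/(-8574))*(-47568 + (⅛)*219*(-44 + 219)) = (8212 - 5889*(-1/8574))*(-47568 + (⅛)*219*175) = (8212 + 1963/2858)*(-47568 + 38325/8) = (23471859/2858)*(-342219/8) = -8032516115121/22864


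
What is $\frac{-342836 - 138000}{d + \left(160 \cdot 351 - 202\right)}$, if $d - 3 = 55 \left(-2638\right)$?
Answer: $\frac{480836}{89129} \approx 5.3948$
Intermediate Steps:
$d = -145087$ ($d = 3 + 55 \left(-2638\right) = 3 - 145090 = -145087$)
$\frac{-342836 - 138000}{d + \left(160 \cdot 351 - 202\right)} = \frac{-342836 - 138000}{-145087 + \left(160 \cdot 351 - 202\right)} = - \frac{480836}{-145087 + \left(56160 - 202\right)} = - \frac{480836}{-145087 + 55958} = - \frac{480836}{-89129} = \left(-480836\right) \left(- \frac{1}{89129}\right) = \frac{480836}{89129}$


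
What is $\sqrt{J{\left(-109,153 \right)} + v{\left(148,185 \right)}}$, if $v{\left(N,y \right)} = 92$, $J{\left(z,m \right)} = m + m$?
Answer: $\sqrt{398} \approx 19.95$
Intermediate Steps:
$J{\left(z,m \right)} = 2 m$
$\sqrt{J{\left(-109,153 \right)} + v{\left(148,185 \right)}} = \sqrt{2 \cdot 153 + 92} = \sqrt{306 + 92} = \sqrt{398}$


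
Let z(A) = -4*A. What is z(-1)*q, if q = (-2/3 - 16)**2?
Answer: 10000/9 ≈ 1111.1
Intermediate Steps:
q = 2500/9 (q = (-2*1/3 - 16)**2 = (-2/3 - 16)**2 = (-50/3)**2 = 2500/9 ≈ 277.78)
z(-1)*q = -4*(-1)*(2500/9) = 4*(2500/9) = 10000/9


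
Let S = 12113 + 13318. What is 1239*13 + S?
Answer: 41538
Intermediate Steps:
S = 25431
1239*13 + S = 1239*13 + 25431 = 16107 + 25431 = 41538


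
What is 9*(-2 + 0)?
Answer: -18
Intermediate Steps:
9*(-2 + 0) = 9*(-2) = -18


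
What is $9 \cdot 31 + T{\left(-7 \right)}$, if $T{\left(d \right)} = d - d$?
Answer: $279$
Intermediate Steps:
$T{\left(d \right)} = 0$
$9 \cdot 31 + T{\left(-7 \right)} = 9 \cdot 31 + 0 = 279 + 0 = 279$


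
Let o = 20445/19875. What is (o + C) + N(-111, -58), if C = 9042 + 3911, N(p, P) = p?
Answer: 17017013/1325 ≈ 12843.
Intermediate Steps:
o = 1363/1325 (o = 20445*(1/19875) = 1363/1325 ≈ 1.0287)
C = 12953
(o + C) + N(-111, -58) = (1363/1325 + 12953) - 111 = 17164088/1325 - 111 = 17017013/1325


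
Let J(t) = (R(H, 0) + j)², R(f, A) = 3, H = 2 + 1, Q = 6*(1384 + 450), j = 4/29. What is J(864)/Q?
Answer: 1183/1322052 ≈ 0.00089482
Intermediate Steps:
j = 4/29 (j = 4*(1/29) = 4/29 ≈ 0.13793)
Q = 11004 (Q = 6*1834 = 11004)
H = 3
J(t) = 8281/841 (J(t) = (3 + 4/29)² = (91/29)² = 8281/841)
J(864)/Q = (8281/841)/11004 = (8281/841)*(1/11004) = 1183/1322052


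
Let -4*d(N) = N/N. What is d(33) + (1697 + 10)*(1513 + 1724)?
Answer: 22102235/4 ≈ 5.5256e+6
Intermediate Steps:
d(N) = -¼ (d(N) = -N/(4*N) = -¼*1 = -¼)
d(33) + (1697 + 10)*(1513 + 1724) = -¼ + (1697 + 10)*(1513 + 1724) = -¼ + 1707*3237 = -¼ + 5525559 = 22102235/4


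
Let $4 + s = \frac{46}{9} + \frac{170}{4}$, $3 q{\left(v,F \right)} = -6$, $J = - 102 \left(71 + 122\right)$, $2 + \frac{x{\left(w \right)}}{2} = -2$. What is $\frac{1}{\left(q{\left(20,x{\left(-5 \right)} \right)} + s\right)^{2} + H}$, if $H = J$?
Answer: $- \frac{324}{5817263} \approx -5.5696 \cdot 10^{-5}$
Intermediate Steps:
$x{\left(w \right)} = -8$ ($x{\left(w \right)} = -4 + 2 \left(-2\right) = -4 - 4 = -8$)
$J = -19686$ ($J = \left(-102\right) 193 = -19686$)
$q{\left(v,F \right)} = -2$ ($q{\left(v,F \right)} = \frac{1}{3} \left(-6\right) = -2$)
$H = -19686$
$s = \frac{785}{18}$ ($s = -4 + \left(\frac{46}{9} + \frac{170}{4}\right) = -4 + \left(46 \cdot \frac{1}{9} + 170 \cdot \frac{1}{4}\right) = -4 + \left(\frac{46}{9} + \frac{85}{2}\right) = -4 + \frac{857}{18} = \frac{785}{18} \approx 43.611$)
$\frac{1}{\left(q{\left(20,x{\left(-5 \right)} \right)} + s\right)^{2} + H} = \frac{1}{\left(-2 + \frac{785}{18}\right)^{2} - 19686} = \frac{1}{\left(\frac{749}{18}\right)^{2} - 19686} = \frac{1}{\frac{561001}{324} - 19686} = \frac{1}{- \frac{5817263}{324}} = - \frac{324}{5817263}$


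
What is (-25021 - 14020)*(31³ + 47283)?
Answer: -3009046034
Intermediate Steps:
(-25021 - 14020)*(31³ + 47283) = -39041*(29791 + 47283) = -39041*77074 = -3009046034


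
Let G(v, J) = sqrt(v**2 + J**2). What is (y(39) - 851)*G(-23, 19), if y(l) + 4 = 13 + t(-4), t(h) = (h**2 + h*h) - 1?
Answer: -811*sqrt(890) ≈ -24194.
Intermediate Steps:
t(h) = -1 + 2*h**2 (t(h) = (h**2 + h**2) - 1 = 2*h**2 - 1 = -1 + 2*h**2)
G(v, J) = sqrt(J**2 + v**2)
y(l) = 40 (y(l) = -4 + (13 + (-1 + 2*(-4)**2)) = -4 + (13 + (-1 + 2*16)) = -4 + (13 + (-1 + 32)) = -4 + (13 + 31) = -4 + 44 = 40)
(y(39) - 851)*G(-23, 19) = (40 - 851)*sqrt(19**2 + (-23)**2) = -811*sqrt(361 + 529) = -811*sqrt(890)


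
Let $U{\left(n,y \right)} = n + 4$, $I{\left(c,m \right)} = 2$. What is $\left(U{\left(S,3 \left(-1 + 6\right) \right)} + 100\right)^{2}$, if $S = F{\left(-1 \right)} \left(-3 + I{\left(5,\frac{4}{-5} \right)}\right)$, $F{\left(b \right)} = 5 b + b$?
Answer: $12100$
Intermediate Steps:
$F{\left(b \right)} = 6 b$
$S = 6$ ($S = 6 \left(-1\right) \left(-3 + 2\right) = \left(-6\right) \left(-1\right) = 6$)
$U{\left(n,y \right)} = 4 + n$
$\left(U{\left(S,3 \left(-1 + 6\right) \right)} + 100\right)^{2} = \left(\left(4 + 6\right) + 100\right)^{2} = \left(10 + 100\right)^{2} = 110^{2} = 12100$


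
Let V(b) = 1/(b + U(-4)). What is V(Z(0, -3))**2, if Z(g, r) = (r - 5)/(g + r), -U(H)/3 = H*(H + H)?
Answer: 9/78400 ≈ 0.00011480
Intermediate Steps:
U(H) = -6*H**2 (U(H) = -3*H*(H + H) = -3*H*2*H = -6*H**2)
Z(g, r) = (-5 + r)/(g + r)
V(b) = 1/(-96 + b) (V(b) = 1/(b - 6*(-4)**2) = 1/(b - 6*16) = 1/(b - 96) = 1/(-96 + b))
V(Z(0, -3))**2 = (1/(-96 + (-5 - 3)/(0 - 3)))**2 = (1/(-96 - 8/(-3)))**2 = (1/(-96 - 1/3*(-8)))**2 = (1/(-96 + 8/3))**2 = (1/(-280/3))**2 = (-3/280)**2 = 9/78400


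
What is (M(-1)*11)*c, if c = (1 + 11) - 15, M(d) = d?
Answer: 33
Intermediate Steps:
c = -3 (c = 12 - 15 = -3)
(M(-1)*11)*c = -1*11*(-3) = -11*(-3) = 33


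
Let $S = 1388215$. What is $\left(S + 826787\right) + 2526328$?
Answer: $4741330$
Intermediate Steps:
$\left(S + 826787\right) + 2526328 = \left(1388215 + 826787\right) + 2526328 = 2215002 + 2526328 = 4741330$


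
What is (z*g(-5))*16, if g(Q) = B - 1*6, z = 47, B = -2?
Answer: -6016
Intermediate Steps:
g(Q) = -8 (g(Q) = -2 - 1*6 = -2 - 6 = -8)
(z*g(-5))*16 = (47*(-8))*16 = -376*16 = -6016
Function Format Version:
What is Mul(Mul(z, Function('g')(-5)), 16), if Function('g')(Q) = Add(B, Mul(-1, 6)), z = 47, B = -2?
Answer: -6016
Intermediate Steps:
Function('g')(Q) = -8 (Function('g')(Q) = Add(-2, Mul(-1, 6)) = Add(-2, -6) = -8)
Mul(Mul(z, Function('g')(-5)), 16) = Mul(Mul(47, -8), 16) = Mul(-376, 16) = -6016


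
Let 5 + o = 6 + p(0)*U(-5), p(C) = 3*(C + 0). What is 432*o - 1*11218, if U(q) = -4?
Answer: -10786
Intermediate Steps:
p(C) = 3*C
o = 1 (o = -5 + (6 + (3*0)*(-4)) = -5 + (6 + 0*(-4)) = -5 + (6 + 0) = -5 + 6 = 1)
432*o - 1*11218 = 432*1 - 1*11218 = 432 - 11218 = -10786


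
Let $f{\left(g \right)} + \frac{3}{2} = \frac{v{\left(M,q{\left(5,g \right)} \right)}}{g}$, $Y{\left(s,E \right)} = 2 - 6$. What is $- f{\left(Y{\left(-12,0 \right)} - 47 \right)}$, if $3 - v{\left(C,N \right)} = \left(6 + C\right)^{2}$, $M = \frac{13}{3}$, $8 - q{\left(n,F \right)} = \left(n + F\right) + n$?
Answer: $- \frac{491}{918} \approx -0.53486$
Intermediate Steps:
$q{\left(n,F \right)} = 8 - F - 2 n$ ($q{\left(n,F \right)} = 8 - \left(\left(n + F\right) + n\right) = 8 - \left(\left(F + n\right) + n\right) = 8 - \left(F + 2 n\right) = 8 - F - 2 n$)
$M = \frac{13}{3}$ ($M = 13 \cdot \frac{1}{3} = \frac{13}{3} \approx 4.3333$)
$v{\left(C,N \right)} = 3 - \left(6 + C\right)^{2}$
$Y{\left(s,E \right)} = -4$ ($Y{\left(s,E \right)} = 2 - 6 = -4$)
$f{\left(g \right)} = - \frac{3}{2} - \frac{934}{9 g}$ ($f{\left(g \right)} = - \frac{3}{2} + \frac{3 - \left(6 + \frac{13}{3}\right)^{2}}{g} = - \frac{3}{2} + \frac{3 - \left(\frac{31}{3}\right)^{2}}{g} = - \frac{3}{2} + \frac{3 - \frac{961}{9}}{g} = - \frac{3}{2} - \frac{934}{9 g}$)
$- f{\left(Y{\left(-12,0 \right)} - 47 \right)} = - \frac{-1868 - 27 \left(-4 - 47\right)}{18 \left(-4 - 47\right)} = - \frac{-1868 - -1377}{18 \left(-51\right)} = - \frac{\left(-1\right) \left(-1868 + 1377\right)}{18 \cdot 51} = - \frac{\left(-1\right) \left(-491\right)}{18 \cdot 51} = \left(-1\right) \frac{491}{918} = - \frac{491}{918}$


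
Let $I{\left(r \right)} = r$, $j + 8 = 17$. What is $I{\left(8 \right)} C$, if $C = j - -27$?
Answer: $288$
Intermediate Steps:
$j = 9$ ($j = -8 + 17 = 9$)
$C = 36$ ($C = 9 - -27 = 9 + 27 = 36$)
$I{\left(8 \right)} C = 8 \cdot 36 = 288$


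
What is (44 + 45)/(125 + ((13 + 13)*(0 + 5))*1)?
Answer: 89/255 ≈ 0.34902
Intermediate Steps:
(44 + 45)/(125 + ((13 + 13)*(0 + 5))*1) = 89/(125 + (26*5)*1) = 89/(125 + 130*1) = 89/(125 + 130) = 89/255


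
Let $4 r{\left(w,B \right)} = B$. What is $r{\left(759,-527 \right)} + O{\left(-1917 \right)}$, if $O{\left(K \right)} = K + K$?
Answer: $- \frac{15863}{4} \approx -3965.8$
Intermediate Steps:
$r{\left(w,B \right)} = \frac{B}{4}$
$O{\left(K \right)} = 2 K$
$r{\left(759,-527 \right)} + O{\left(-1917 \right)} = \frac{1}{4} \left(-527\right) + 2 \left(-1917\right) = - \frac{527}{4} - 3834 = - \frac{15863}{4}$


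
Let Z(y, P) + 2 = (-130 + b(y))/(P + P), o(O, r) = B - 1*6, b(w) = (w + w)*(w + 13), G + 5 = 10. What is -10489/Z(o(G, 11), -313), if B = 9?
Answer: 3283057/609 ≈ 5390.9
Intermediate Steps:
G = 5 (G = -5 + 10 = 5)
b(w) = 2*w*(13 + w) (b(w) = (2*w)*(13 + w) = 2*w*(13 + w))
o(O, r) = 3 (o(O, r) = 9 - 1*6 = 9 - 6 = 3)
Z(y, P) = -2 + (-130 + 2*y*(13 + y))/(2*P) (Z(y, P) = -2 + (-130 + 2*y*(13 + y))/(P + P) = -2 + (-130 + 2*y*(13 + y))/((2*P)) = -2 + (-130 + 2*y*(13 + y))*(1/(2*P)) = -2 + (-130 + 2*y*(13 + y))/(2*P))
-10489/Z(o(G, 11), -313) = -10489*(-313/(-65 - 2*(-313) + 3*(13 + 3))) = -10489*(-313/(-65 + 626 + 3*16)) = -10489*(-313/(-65 + 626 + 48)) = -10489/((-1/313*609)) = -10489/(-609/313) = -10489*(-313/609) = 3283057/609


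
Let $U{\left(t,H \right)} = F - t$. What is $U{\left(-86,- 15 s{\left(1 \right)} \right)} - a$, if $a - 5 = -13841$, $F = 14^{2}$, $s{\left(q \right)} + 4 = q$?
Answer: $14118$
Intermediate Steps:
$s{\left(q \right)} = -4 + q$
$F = 196$
$a = -13836$ ($a = 5 - 13841 = -13836$)
$U{\left(t,H \right)} = 196 - t$
$U{\left(-86,- 15 s{\left(1 \right)} \right)} - a = \left(196 - -86\right) - -13836 = \left(196 + 86\right) + 13836 = 282 + 13836 = 14118$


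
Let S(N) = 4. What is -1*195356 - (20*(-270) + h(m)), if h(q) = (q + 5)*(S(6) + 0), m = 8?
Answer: -190008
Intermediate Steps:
h(q) = 20 + 4*q (h(q) = (q + 5)*(4 + 0) = (5 + q)*4 = 20 + 4*q)
-1*195356 - (20*(-270) + h(m)) = -1*195356 - (20*(-270) + (20 + 4*8)) = -195356 - (-5400 + (20 + 32)) = -195356 - (-5400 + 52) = -195356 - 1*(-5348) = -195356 + 5348 = -190008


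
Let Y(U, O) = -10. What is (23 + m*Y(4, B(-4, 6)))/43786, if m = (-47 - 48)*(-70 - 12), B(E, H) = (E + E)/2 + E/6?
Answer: -77877/43786 ≈ -1.7786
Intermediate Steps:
B(E, H) = 7*E/6 (B(E, H) = (2*E)*(½) + E*(⅙) = E + E/6 = 7*E/6)
m = 7790 (m = -95*(-82) = 7790)
(23 + m*Y(4, B(-4, 6)))/43786 = (23 + 7790*(-10))/43786 = (23 - 77900)*(1/43786) = -77877*1/43786 = -77877/43786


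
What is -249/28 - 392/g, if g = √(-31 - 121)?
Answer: -249/28 + 98*I*√38/19 ≈ -8.8929 + 31.795*I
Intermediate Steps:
g = 2*I*√38 (g = √(-152) = 2*I*√38 ≈ 12.329*I)
-249/28 - 392/g = -249/28 - 392*(-I*√38/76) = -249*1/28 - (-98)*I*√38/19 = -249/28 + 98*I*√38/19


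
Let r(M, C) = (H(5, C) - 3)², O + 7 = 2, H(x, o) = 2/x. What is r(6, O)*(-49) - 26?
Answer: -8931/25 ≈ -357.24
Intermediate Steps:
O = -5 (O = -7 + 2 = -5)
r(M, C) = 169/25 (r(M, C) = (2/5 - 3)² = (2*(⅕) - 3)² = (⅖ - 3)² = (-13/5)² = 169/25)
r(6, O)*(-49) - 26 = (169/25)*(-49) - 26 = -8281/25 - 26 = -8931/25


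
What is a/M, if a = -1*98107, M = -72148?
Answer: 5771/4244 ≈ 1.3598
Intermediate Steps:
a = -98107
a/M = -98107/(-72148) = -98107*(-1/72148) = 5771/4244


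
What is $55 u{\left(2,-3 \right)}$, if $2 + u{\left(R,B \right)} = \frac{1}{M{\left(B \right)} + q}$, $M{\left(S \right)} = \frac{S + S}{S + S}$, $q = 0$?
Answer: $-55$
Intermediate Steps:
$M{\left(S \right)} = 1$ ($M{\left(S \right)} = \frac{2 S}{2 S} = 2 S \frac{1}{2 S} = 1$)
$u{\left(R,B \right)} = -1$ ($u{\left(R,B \right)} = -2 + \frac{1}{1 + 0} = -2 + 1^{-1} = -2 + 1 = -1$)
$55 u{\left(2,-3 \right)} = 55 \left(-1\right) = -55$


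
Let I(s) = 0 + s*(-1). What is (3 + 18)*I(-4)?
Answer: 84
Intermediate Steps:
I(s) = -s (I(s) = 0 - s = -s)
(3 + 18)*I(-4) = (3 + 18)*(-1*(-4)) = 21*4 = 84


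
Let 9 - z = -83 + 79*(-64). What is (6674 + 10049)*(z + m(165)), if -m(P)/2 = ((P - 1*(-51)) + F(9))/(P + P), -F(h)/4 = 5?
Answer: 14201572952/165 ≈ 8.6070e+7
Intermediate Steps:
F(h) = -20 (F(h) = -4*5 = -20)
z = 5148 (z = 9 - (-83 + 79*(-64)) = 9 - (-83 - 5056) = 9 - 1*(-5139) = 9 + 5139 = 5148)
m(P) = -(31 + P)/P (m(P) = -2*((P - 1*(-51)) - 20)/(P + P) = -2*((P + 51) - 20)/(2*P) = -2*((51 + P) - 20)*1/(2*P) = -2*(31 + P)*1/(2*P) = -(31 + P)/P)
(6674 + 10049)*(z + m(165)) = (6674 + 10049)*(5148 + (-31 - 1*165)/165) = 16723*(5148 + (-31 - 165)/165) = 16723*(5148 + (1/165)*(-196)) = 16723*(5148 - 196/165) = 16723*(849224/165) = 14201572952/165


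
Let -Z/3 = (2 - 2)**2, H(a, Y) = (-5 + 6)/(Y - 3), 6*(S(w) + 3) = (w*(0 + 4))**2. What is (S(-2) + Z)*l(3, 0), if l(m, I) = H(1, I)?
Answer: -23/9 ≈ -2.5556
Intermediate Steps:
S(w) = -3 + 8*w**2/3 (S(w) = -3 + (w*(0 + 4))**2/6 = -3 + (w*4)**2/6 = -3 + (4*w)**2/6 = -3 + (16*w**2)/6 = -3 + 8*w**2/3)
H(a, Y) = 1/(-3 + Y)
l(m, I) = 1/(-3 + I)
Z = 0 (Z = -3*(2 - 2)**2 = -3*0**2 = -3*0 = 0)
(S(-2) + Z)*l(3, 0) = ((-3 + (8/3)*(-2)**2) + 0)/(-3 + 0) = ((-3 + (8/3)*4) + 0)/(-3) = ((-3 + 32/3) + 0)*(-1/3) = (23/3 + 0)*(-1/3) = (23/3)*(-1/3) = -23/9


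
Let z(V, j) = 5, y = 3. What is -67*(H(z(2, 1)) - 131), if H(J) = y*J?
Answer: 7772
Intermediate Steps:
H(J) = 3*J
-67*(H(z(2, 1)) - 131) = -67*(3*5 - 131) = -67*(15 - 131) = -67*(-116) = 7772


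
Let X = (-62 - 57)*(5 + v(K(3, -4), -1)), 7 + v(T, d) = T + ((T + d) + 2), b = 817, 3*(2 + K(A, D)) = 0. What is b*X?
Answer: 486115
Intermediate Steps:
K(A, D) = -2 (K(A, D) = -2 + (⅓)*0 = -2 + 0 = -2)
v(T, d) = -5 + d + 2*T (v(T, d) = -7 + (T + ((T + d) + 2)) = -7 + (T + (2 + T + d)) = -7 + (2 + d + 2*T) = -5 + d + 2*T)
X = 595 (X = (-62 - 57)*(5 + (-5 - 1 + 2*(-2))) = -119*(5 + (-5 - 1 - 4)) = -119*(5 - 10) = -119*(-5) = 595)
b*X = 817*595 = 486115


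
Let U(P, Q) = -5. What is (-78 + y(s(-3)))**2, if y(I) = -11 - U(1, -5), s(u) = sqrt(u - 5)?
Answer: 7056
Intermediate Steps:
s(u) = sqrt(-5 + u)
y(I) = -6 (y(I) = -11 - 1*(-5) = -11 + 5 = -6)
(-78 + y(s(-3)))**2 = (-78 - 6)**2 = (-84)**2 = 7056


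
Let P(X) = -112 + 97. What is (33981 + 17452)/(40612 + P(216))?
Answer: 51433/40597 ≈ 1.2669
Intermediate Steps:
P(X) = -15
(33981 + 17452)/(40612 + P(216)) = (33981 + 17452)/(40612 - 15) = 51433/40597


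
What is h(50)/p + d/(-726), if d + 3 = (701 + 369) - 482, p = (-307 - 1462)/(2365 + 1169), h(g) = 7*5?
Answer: -30277935/428098 ≈ -70.727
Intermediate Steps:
h(g) = 35
p = -1769/3534 ≈ -0.50057
d = 585 (d = -3 + ((701 + 369) - 482) = -3 + (1070 - 482) = -3 + 588 = 585)
h(50)/p + d/(-726) = 35/(-1769/3534) + 585/(-726) = 35*(-3534/1769) + 585*(-1/726) = -123690/1769 - 195/242 = -30277935/428098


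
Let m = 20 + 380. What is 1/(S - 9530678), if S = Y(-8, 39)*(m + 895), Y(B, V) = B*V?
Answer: -1/9934718 ≈ -1.0066e-7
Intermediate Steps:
m = 400
S = -404040 (S = (-8*39)*(400 + 895) = -312*1295 = -404040)
1/(S - 9530678) = 1/(-404040 - 9530678) = 1/(-9934718) = -1/9934718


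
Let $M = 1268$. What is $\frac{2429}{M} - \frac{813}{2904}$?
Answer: $\frac{501911}{306856} \approx 1.6357$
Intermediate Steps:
$\frac{2429}{M} - \frac{813}{2904} = \frac{2429}{1268} - \frac{813}{2904} = 2429 \cdot \frac{1}{1268} - \frac{271}{968} = \frac{2429}{1268} - \frac{271}{968} = \frac{501911}{306856}$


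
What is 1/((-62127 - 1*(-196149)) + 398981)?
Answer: 1/533003 ≈ 1.8762e-6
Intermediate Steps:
1/((-62127 - 1*(-196149)) + 398981) = 1/((-62127 + 196149) + 398981) = 1/(134022 + 398981) = 1/533003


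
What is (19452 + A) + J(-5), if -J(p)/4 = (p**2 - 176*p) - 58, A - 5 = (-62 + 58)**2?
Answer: 16085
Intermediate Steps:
A = 21 (A = 5 + (-62 + 58)**2 = 5 + (-4)**2 = 5 + 16 = 21)
J(p) = 232 - 4*p**2 + 704*p (J(p) = -4*((p**2 - 176*p) - 58) = -4*(-58 + p**2 - 176*p) = 232 - 4*p**2 + 704*p)
(19452 + A) + J(-5) = (19452 + 21) + (232 - 4*(-5)**2 + 704*(-5)) = 19473 + (232 - 4*25 - 3520) = 19473 + (232 - 100 - 3520) = 19473 - 3388 = 16085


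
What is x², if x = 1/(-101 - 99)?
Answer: 1/40000 ≈ 2.5000e-5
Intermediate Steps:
x = -1/200 (x = 1/(-200) = -1/200 ≈ -0.0050000)
x² = (-1/200)² = 1/40000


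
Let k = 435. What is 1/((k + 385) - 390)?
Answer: 1/430 ≈ 0.0023256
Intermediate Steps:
1/((k + 385) - 390) = 1/((435 + 385) - 390) = 1/(820 - 390) = 1/430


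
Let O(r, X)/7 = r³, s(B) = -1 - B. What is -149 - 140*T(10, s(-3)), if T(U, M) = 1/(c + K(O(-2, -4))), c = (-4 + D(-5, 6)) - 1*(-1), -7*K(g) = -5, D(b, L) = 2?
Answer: 341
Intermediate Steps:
O(r, X) = 7*r³
K(g) = 5/7 (K(g) = -⅐*(-5) = 5/7)
c = -1 (c = (-4 + 2) - 1*(-1) = -2 + 1 = -1)
T(U, M) = -7/2 (T(U, M) = 1/(-1 + 5/7) = 1/(-2/7) = -7/2)
-149 - 140*T(10, s(-3)) = -149 - 140*(-7/2) = -149 + 490 = 341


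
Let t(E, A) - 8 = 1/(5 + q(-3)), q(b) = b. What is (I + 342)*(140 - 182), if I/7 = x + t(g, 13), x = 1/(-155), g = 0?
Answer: -2613471/155 ≈ -16861.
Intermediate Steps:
t(E, A) = 17/2 (t(E, A) = 8 + 1/(5 - 3) = 8 + 1/2 = 8 + ½ = 17/2)
x = -1/155 ≈ -0.0064516
I = 18431/310 (I = 7*(-1/155 + 17/2) = 7*(2633/310) = 18431/310 ≈ 59.455)
(I + 342)*(140 - 182) = (18431/310 + 342)*(140 - 182) = (124451/310)*(-42) = -2613471/155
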